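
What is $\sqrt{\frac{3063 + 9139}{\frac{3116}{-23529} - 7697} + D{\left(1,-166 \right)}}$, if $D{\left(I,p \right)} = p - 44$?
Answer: $\frac{6 i \sqrt{192773697539664497}}{181105829} \approx 14.546 i$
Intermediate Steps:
$D{\left(I,p \right)} = -44 + p$
$\sqrt{\frac{3063 + 9139}{\frac{3116}{-23529} - 7697} + D{\left(1,-166 \right)}} = \sqrt{\frac{3063 + 9139}{\frac{3116}{-23529} - 7697} - 210} = \sqrt{\frac{12202}{3116 \left(- \frac{1}{23529}\right) - 7697} - 210} = \sqrt{\frac{12202}{- \frac{3116}{23529} - 7697} - 210} = \sqrt{\frac{12202}{- \frac{181105829}{23529}} - 210} = \sqrt{12202 \left(- \frac{23529}{181105829}\right) - 210} = \sqrt{- \frac{287100858}{181105829} - 210} = \sqrt{- \frac{38319324948}{181105829}} = \frac{6 i \sqrt{192773697539664497}}{181105829}$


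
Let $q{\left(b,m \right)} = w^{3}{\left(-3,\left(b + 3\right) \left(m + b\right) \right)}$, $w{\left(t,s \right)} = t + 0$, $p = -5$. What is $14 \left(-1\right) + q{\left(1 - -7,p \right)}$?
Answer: $-41$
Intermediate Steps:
$w{\left(t,s \right)} = t$
$q{\left(b,m \right)} = -27$ ($q{\left(b,m \right)} = \left(-3\right)^{3} = -27$)
$14 \left(-1\right) + q{\left(1 - -7,p \right)} = 14 \left(-1\right) - 27 = -14 - 27 = -41$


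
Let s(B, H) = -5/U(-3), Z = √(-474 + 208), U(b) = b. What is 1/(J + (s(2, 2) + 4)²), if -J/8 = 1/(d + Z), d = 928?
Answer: 373338351/11985091831 - 108*I*√266/11985091831 ≈ 0.03115 - 1.4697e-7*I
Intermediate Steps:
Z = I*√266 (Z = √(-266) = I*√266 ≈ 16.31*I)
s(B, H) = 5/3 (s(B, H) = -5/(-3) = -5*(-⅓) = 5/3)
J = -8/(928 + I*√266) ≈ -0.008618 + 0.00015146*I
1/(J + (s(2, 2) + 4)²) = 1/((-3712/430725 + 4*I*√266/430725) + (5/3 + 4)²) = 1/((-3712/430725 + 4*I*√266/430725) + (17/3)²) = 1/((-3712/430725 + 4*I*√266/430725) + 289/9) = 1/(41482039/1292175 + 4*I*√266/430725)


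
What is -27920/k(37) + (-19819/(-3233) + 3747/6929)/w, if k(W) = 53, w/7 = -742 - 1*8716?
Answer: -7370676965347/13991611907 ≈ -526.79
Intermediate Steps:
w = -66206 (w = 7*(-742 - 1*8716) = 7*(-742 - 8716) = 7*(-9458) = -66206)
-27920/k(37) + (-19819/(-3233) + 3747/6929)/w = -27920/53 + (-19819/(-3233) + 3747/6929)/(-66206) = -27920*1/53 + (-19819*(-1/3233) + 3747*(1/6929))*(-1/66206) = -27920/53 + (19819/3233 + 3747/6929)*(-1/66206) = -27920/53 + (149439902/22401457)*(-1/66206) = -27920/53 - 74719951/741555431071 = -7370676965347/13991611907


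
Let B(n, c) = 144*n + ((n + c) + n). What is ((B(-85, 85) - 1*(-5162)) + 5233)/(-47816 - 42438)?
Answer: 965/45127 ≈ 0.021384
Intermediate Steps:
B(n, c) = c + 146*n (B(n, c) = 144*n + ((c + n) + n) = 144*n + (c + 2*n) = c + 146*n)
((B(-85, 85) - 1*(-5162)) + 5233)/(-47816 - 42438) = (((85 + 146*(-85)) - 1*(-5162)) + 5233)/(-47816 - 42438) = (((85 - 12410) + 5162) + 5233)/(-90254) = ((-12325 + 5162) + 5233)*(-1/90254) = (-7163 + 5233)*(-1/90254) = -1930*(-1/90254) = 965/45127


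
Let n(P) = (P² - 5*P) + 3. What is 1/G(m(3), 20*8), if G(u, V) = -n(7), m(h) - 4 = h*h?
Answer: -1/17 ≈ -0.058824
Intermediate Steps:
n(P) = 3 + P² - 5*P
m(h) = 4 + h² (m(h) = 4 + h*h = 4 + h²)
G(u, V) = -17 (G(u, V) = -(3 + 7² - 5*7) = -(3 + 49 - 35) = -1*17 = -17)
1/G(m(3), 20*8) = 1/(-17) = -1/17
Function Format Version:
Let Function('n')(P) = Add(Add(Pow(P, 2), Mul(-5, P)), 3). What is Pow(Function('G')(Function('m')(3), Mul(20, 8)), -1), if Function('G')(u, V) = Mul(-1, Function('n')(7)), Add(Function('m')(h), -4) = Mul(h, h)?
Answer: Rational(-1, 17) ≈ -0.058824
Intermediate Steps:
Function('n')(P) = Add(3, Pow(P, 2), Mul(-5, P))
Function('m')(h) = Add(4, Pow(h, 2)) (Function('m')(h) = Add(4, Mul(h, h)) = Add(4, Pow(h, 2)))
Function('G')(u, V) = -17 (Function('G')(u, V) = Mul(-1, Add(3, Pow(7, 2), Mul(-5, 7))) = Mul(-1, Add(3, 49, -35)) = Mul(-1, 17) = -17)
Pow(Function('G')(Function('m')(3), Mul(20, 8)), -1) = Pow(-17, -1) = Rational(-1, 17)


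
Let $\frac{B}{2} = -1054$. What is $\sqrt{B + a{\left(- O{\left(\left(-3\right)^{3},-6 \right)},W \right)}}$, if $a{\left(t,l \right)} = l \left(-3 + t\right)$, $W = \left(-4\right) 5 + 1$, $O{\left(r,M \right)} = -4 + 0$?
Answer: $i \sqrt{2127} \approx 46.119 i$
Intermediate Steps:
$O{\left(r,M \right)} = -4$
$B = -2108$ ($B = 2 \left(-1054\right) = -2108$)
$W = -19$ ($W = -20 + 1 = -19$)
$\sqrt{B + a{\left(- O{\left(\left(-3\right)^{3},-6 \right)},W \right)}} = \sqrt{-2108 - 19 \left(-3 - -4\right)} = \sqrt{-2108 - 19 \left(-3 + 4\right)} = \sqrt{-2108 - 19} = \sqrt{-2127} = i \sqrt{2127}$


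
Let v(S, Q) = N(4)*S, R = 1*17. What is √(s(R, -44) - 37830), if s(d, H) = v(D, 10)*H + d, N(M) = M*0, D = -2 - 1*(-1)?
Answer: I*√37813 ≈ 194.46*I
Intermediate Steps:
D = -1 (D = -2 + 1 = -1)
N(M) = 0
R = 17
v(S, Q) = 0 (v(S, Q) = 0*S = 0)
s(d, H) = d (s(d, H) = 0*H + d = 0 + d = d)
√(s(R, -44) - 37830) = √(17 - 37830) = √(-37813) = I*√37813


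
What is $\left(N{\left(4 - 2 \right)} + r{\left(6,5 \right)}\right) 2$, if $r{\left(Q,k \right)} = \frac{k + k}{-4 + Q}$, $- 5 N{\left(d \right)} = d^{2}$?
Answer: $\frac{42}{5} \approx 8.4$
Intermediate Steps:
$N{\left(d \right)} = - \frac{d^{2}}{5}$
$r{\left(Q,k \right)} = \frac{2 k}{-4 + Q}$
$\left(N{\left(4 - 2 \right)} + r{\left(6,5 \right)}\right) 2 = \left(- \frac{\left(4 - 2\right)^{2}}{5} + 2 \cdot 5 \frac{1}{-4 + 6}\right) 2 = \left(- \frac{2^{2}}{5} + 2 \cdot 5 \cdot \frac{1}{2}\right) 2 = \left(\left(- \frac{1}{5}\right) 4 + 2 \cdot 5 \cdot \frac{1}{2}\right) 2 = \left(- \frac{4}{5} + 5\right) 2 = \frac{21}{5} \cdot 2 = \frac{42}{5}$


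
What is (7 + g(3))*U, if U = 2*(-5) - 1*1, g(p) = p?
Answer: -110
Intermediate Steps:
U = -11 (U = -10 - 1 = -11)
(7 + g(3))*U = (7 + 3)*(-11) = 10*(-11) = -110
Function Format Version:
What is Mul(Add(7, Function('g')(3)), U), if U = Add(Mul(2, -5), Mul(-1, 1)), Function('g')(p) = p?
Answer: -110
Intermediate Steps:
U = -11 (U = Add(-10, -1) = -11)
Mul(Add(7, Function('g')(3)), U) = Mul(Add(7, 3), -11) = Mul(10, -11) = -110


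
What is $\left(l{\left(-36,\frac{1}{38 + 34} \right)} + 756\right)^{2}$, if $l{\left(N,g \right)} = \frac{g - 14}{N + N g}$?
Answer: $\frac{3951249450625}{6906384} \approx 5.7212 \cdot 10^{5}$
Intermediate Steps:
$l{\left(N,g \right)} = \frac{-14 + g}{N + N g}$
$\left(l{\left(-36,\frac{1}{38 + 34} \right)} + 756\right)^{2} = \left(\frac{-14 + \frac{1}{38 + 34}}{\left(-36\right) \left(1 + \frac{1}{38 + 34}\right)} + 756\right)^{2} = \left(- \frac{-14 + \frac{1}{72}}{36 \left(1 + \frac{1}{72}\right)} + 756\right)^{2} = \left(\left(- \frac{1}{36}\right) \frac{1}{\frac{73}{72}} \left(- \frac{1007}{72}\right) + 756\right)^{2} = \left(\left(- \frac{1}{36}\right) \frac{72}{73} \left(- \frac{1007}{72}\right) + 756\right)^{2} = \left(\frac{1007}{2628} + 756\right)^{2} = \left(\frac{1987775}{2628}\right)^{2} = \frac{3951249450625}{6906384}$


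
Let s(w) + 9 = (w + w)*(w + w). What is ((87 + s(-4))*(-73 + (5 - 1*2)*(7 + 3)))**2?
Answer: 37283236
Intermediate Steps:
s(w) = -9 + 4*w**2 (s(w) = -9 + (w + w)*(w + w) = -9 + (2*w)*(2*w) = -9 + 4*w**2)
((87 + s(-4))*(-73 + (5 - 1*2)*(7 + 3)))**2 = ((87 + (-9 + 4*(-4)**2))*(-73 + (5 - 1*2)*(7 + 3)))**2 = ((87 + (-9 + 4*16))*(-73 + (5 - 2)*10))**2 = ((87 + (-9 + 64))*(-73 + 3*10))**2 = ((87 + 55)*(-73 + 30))**2 = (142*(-43))**2 = (-6106)**2 = 37283236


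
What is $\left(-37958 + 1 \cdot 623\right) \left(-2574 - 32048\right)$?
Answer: $1292612370$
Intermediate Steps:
$\left(-37958 + 1 \cdot 623\right) \left(-2574 - 32048\right) = \left(-37958 + 623\right) \left(-34622\right) = \left(-37335\right) \left(-34622\right) = 1292612370$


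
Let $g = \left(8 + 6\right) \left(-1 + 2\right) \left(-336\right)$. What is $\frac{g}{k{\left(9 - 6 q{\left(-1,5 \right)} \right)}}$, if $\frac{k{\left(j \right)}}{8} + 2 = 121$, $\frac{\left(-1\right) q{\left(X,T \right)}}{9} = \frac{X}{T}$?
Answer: $- \frac{84}{17} \approx -4.9412$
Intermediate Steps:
$q{\left(X,T \right)} = - \frac{9 X}{T}$ ($q{\left(X,T \right)} = - 9 \frac{X}{T} = - \frac{9 X}{T}$)
$k{\left(j \right)} = 952$ ($k{\left(j \right)} = -16 + 8 \cdot 121 = -16 + 968 = 952$)
$g = -4704$ ($g = 14 \cdot 1 \left(-336\right) = 14 \left(-336\right) = -4704$)
$\frac{g}{k{\left(9 - 6 q{\left(-1,5 \right)} \right)}} = - \frac{4704}{952} = \left(-4704\right) \frac{1}{952} = - \frac{84}{17}$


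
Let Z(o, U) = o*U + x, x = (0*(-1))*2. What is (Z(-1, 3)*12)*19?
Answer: -684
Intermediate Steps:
x = 0 (x = 0*2 = 0)
Z(o, U) = U*o (Z(o, U) = o*U + 0 = U*o + 0 = U*o)
(Z(-1, 3)*12)*19 = ((3*(-1))*12)*19 = -3*12*19 = -36*19 = -684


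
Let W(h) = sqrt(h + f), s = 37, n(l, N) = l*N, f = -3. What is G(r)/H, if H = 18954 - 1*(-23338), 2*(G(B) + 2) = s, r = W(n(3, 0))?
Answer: 33/84584 ≈ 0.00039014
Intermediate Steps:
n(l, N) = N*l
W(h) = sqrt(-3 + h) (W(h) = sqrt(h - 3) = sqrt(-3 + h))
r = I*sqrt(3) (r = sqrt(-3 + 0*3) = sqrt(-3 + 0) = sqrt(-3) = I*sqrt(3) ≈ 1.732*I)
G(B) = 33/2 (G(B) = -2 + (1/2)*37 = -2 + 37/2 = 33/2)
H = 42292 (H = 18954 + 23338 = 42292)
G(r)/H = (33/2)/42292 = (33/2)*(1/42292) = 33/84584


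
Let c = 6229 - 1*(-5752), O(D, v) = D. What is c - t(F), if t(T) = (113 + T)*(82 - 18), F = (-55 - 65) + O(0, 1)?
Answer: 12429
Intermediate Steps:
c = 11981 (c = 6229 + 5752 = 11981)
F = -120 (F = (-55 - 65) + 0 = -120 + 0 = -120)
t(T) = 7232 + 64*T (t(T) = (113 + T)*64 = 7232 + 64*T)
c - t(F) = 11981 - (7232 + 64*(-120)) = 11981 - (7232 - 7680) = 11981 - 1*(-448) = 11981 + 448 = 12429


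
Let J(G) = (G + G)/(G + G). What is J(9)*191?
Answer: 191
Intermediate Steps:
J(G) = 1 (J(G) = (2*G)/((2*G)) = (2*G)*(1/(2*G)) = 1)
J(9)*191 = 1*191 = 191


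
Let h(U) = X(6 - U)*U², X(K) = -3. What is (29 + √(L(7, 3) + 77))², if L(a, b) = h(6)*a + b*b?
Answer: (29 + I*√670)² ≈ 171.0 + 1501.3*I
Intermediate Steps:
h(U) = -3*U²
L(a, b) = b² - 108*a (L(a, b) = (-3*6²)*a + b*b = (-3*36)*a + b² = -108*a + b² = b² - 108*a)
(29 + √(L(7, 3) + 77))² = (29 + √((3² - 108*7) + 77))² = (29 + √((9 - 756) + 77))² = (29 + √(-747 + 77))² = (29 + √(-670))² = (29 + I*√670)²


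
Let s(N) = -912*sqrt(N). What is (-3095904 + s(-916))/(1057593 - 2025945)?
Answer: 4607/1441 + 19*I*sqrt(229)/10087 ≈ 3.1971 + 0.028504*I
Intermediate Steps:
(-3095904 + s(-916))/(1057593 - 2025945) = (-3095904 - 1824*I*sqrt(229))/(1057593 - 2025945) = (-3095904 - 1824*I*sqrt(229))/(-968352) = (-3095904 - 1824*I*sqrt(229))*(-1/968352) = 4607/1441 + 19*I*sqrt(229)/10087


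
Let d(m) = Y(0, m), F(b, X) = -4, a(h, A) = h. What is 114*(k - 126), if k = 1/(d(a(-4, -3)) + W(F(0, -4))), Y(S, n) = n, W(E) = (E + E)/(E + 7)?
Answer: -143811/10 ≈ -14381.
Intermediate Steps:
W(E) = 2*E/(7 + E) (W(E) = (2*E)/(7 + E) = 2*E/(7 + E))
d(m) = m
k = -3/20 (k = 1/(-4 + 2*(-4)/(7 - 4)) = 1/(-4 + 2*(-4)/3) = 1/(-4 + 2*(-4)*(⅓)) = 1/(-4 - 8/3) = 1/(-20/3) = -3/20 ≈ -0.15000)
114*(k - 126) = 114*(-3/20 - 126) = 114*(-2523/20) = -143811/10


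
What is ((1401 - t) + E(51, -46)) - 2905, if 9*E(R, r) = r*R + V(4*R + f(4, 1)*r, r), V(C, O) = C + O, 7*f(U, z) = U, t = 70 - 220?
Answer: -100802/63 ≈ -1600.0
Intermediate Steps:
t = -150
f(U, z) = U/7
E(R, r) = 4*R/9 + 11*r/63 + R*r/9 (E(R, r) = (r*R + ((4*R + ((⅐)*4)*r) + r))/9 = (R*r + ((4*R + 4*r/7) + r))/9 = (R*r + (4*R + 11*r/7))/9 = (4*R + 11*r/7 + R*r)/9 = 4*R/9 + 11*r/63 + R*r/9)
((1401 - t) + E(51, -46)) - 2905 = ((1401 - 1*(-150)) + ((4/9)*51 + (11/63)*(-46) + (⅑)*51*(-46))) - 2905 = ((1401 + 150) + (68/3 - 506/63 - 782/3)) - 2905 = (1551 - 15500/63) - 2905 = 82213/63 - 2905 = -100802/63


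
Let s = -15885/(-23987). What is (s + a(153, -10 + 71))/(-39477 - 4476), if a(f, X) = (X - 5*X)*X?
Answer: 357006623/1054300611 ≈ 0.33862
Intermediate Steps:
s = 15885/23987 (s = -15885*(-1/23987) = 15885/23987 ≈ 0.66223)
a(f, X) = -4*X² (a(f, X) = (-4*X)*X = -4*X²)
(s + a(153, -10 + 71))/(-39477 - 4476) = (15885/23987 - 4*(-10 + 71)²)/(-39477 - 4476) = (15885/23987 - 4*61²)/(-43953) = (15885/23987 - 4*3721)*(-1/43953) = (15885/23987 - 14884)*(-1/43953) = -357006623/23987*(-1/43953) = 357006623/1054300611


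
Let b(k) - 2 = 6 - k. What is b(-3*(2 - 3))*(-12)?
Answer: -60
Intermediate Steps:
b(k) = 8 - k (b(k) = 2 + (6 - k) = 8 - k)
b(-3*(2 - 3))*(-12) = (8 - (-3)*(2 - 3))*(-12) = (8 - (-3)*(-1))*(-12) = (8 - 1*3)*(-12) = (8 - 3)*(-12) = 5*(-12) = -60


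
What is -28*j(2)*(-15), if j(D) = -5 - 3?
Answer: -3360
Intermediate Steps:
j(D) = -8
-28*j(2)*(-15) = -28*(-8)*(-15) = 224*(-15) = -3360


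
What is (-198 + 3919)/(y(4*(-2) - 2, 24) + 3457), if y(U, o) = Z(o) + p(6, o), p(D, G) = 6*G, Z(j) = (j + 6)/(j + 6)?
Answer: 3721/3602 ≈ 1.0330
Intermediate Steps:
Z(j) = 1 (Z(j) = (6 + j)/(6 + j) = 1)
y(U, o) = 1 + 6*o
(-198 + 3919)/(y(4*(-2) - 2, 24) + 3457) = (-198 + 3919)/((1 + 6*24) + 3457) = 3721/((1 + 144) + 3457) = 3721/(145 + 3457) = 3721/3602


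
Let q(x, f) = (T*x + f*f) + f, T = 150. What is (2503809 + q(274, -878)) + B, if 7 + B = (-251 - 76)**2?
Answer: 3421837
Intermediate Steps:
B = 106922 (B = -7 + (-251 - 76)**2 = -7 + (-327)**2 = -7 + 106929 = 106922)
q(x, f) = f + f**2 + 150*x (q(x, f) = (150*x + f*f) + f = (150*x + f**2) + f = (f**2 + 150*x) + f = f + f**2 + 150*x)
(2503809 + q(274, -878)) + B = (2503809 + (-878 + (-878)**2 + 150*274)) + 106922 = (2503809 + (-878 + 770884 + 41100)) + 106922 = (2503809 + 811106) + 106922 = 3314915 + 106922 = 3421837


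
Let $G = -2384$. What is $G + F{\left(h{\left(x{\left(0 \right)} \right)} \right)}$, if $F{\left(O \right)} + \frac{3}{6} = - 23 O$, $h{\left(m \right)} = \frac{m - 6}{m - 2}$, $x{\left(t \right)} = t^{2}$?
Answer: $- \frac{4907}{2} \approx -2453.5$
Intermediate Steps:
$h{\left(m \right)} = \frac{-6 + m}{-2 + m}$
$F{\left(O \right)} = - \frac{1}{2} - 23 O$
$G + F{\left(h{\left(x{\left(0 \right)} \right)} \right)} = -2384 - \left(\frac{1}{2} + 23 \frac{-6 + 0^{2}}{-2 + 0^{2}}\right) = -2384 - \left(\frac{1}{2} + 23 \frac{-6 + 0}{-2 + 0}\right) = -2384 - \left(\frac{1}{2} + 23 \frac{1}{-2} \left(-6\right)\right) = -2384 - \left(\frac{1}{2} + 23 \left(\left(- \frac{1}{2}\right) \left(-6\right)\right)\right) = -2384 - \frac{139}{2} = - \frac{4907}{2}$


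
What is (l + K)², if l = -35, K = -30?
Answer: 4225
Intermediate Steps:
(l + K)² = (-35 - 30)² = (-65)² = 4225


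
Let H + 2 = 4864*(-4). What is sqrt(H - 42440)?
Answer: I*sqrt(61898) ≈ 248.79*I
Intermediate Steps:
H = -19458 (H = -2 + 4864*(-4) = -2 - 19456 = -19458)
sqrt(H - 42440) = sqrt(-19458 - 42440) = sqrt(-61898) = I*sqrt(61898)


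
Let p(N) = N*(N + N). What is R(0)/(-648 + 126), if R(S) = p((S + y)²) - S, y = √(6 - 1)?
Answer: -25/261 ≈ -0.095785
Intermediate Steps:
y = √5 ≈ 2.2361
p(N) = 2*N² (p(N) = N*(2*N) = 2*N²)
R(S) = -S + 2*(S + √5)⁴ (R(S) = 2*((S + √5)²)² - S = 2*(S + √5)⁴ - S = -S + 2*(S + √5)⁴)
R(0)/(-648 + 126) = (-1*0 + 2*(0 + √5)⁴)/(-648 + 126) = (0 + 2*(√5)⁴)/(-522) = (0 + 2*25)*(-1/522) = (0 + 50)*(-1/522) = 50*(-1/522) = -25/261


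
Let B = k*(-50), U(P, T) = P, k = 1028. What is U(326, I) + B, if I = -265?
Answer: -51074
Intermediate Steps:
B = -51400 (B = 1028*(-50) = -51400)
U(326, I) + B = 326 - 51400 = -51074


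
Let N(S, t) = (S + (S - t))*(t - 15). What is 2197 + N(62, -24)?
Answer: -3575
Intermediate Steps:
N(S, t) = (-15 + t)*(-t + 2*S) (N(S, t) = (-t + 2*S)*(-15 + t) = (-15 + t)*(-t + 2*S))
2197 + N(62, -24) = 2197 + (-1*(-24)² - 30*62 + 15*(-24) + 2*62*(-24)) = 2197 + (-1*576 - 1860 - 360 - 2976) = 2197 + (-576 - 1860 - 360 - 2976) = 2197 - 5772 = -3575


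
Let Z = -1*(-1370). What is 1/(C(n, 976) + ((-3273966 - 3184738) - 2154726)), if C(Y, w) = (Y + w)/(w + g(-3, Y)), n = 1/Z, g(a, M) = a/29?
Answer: -38772370/333963056152591 ≈ -1.1610e-7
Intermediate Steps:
Z = 1370
g(a, M) = a/29 (g(a, M) = a*(1/29) = a/29)
n = 1/1370 ≈ 0.00072993
C(Y, w) = (Y + w)/(-3/29 + w) (C(Y, w) = (Y + w)/(w + (1/29)*(-3)) = (Y + w)/(w - 3/29) = (Y + w)/(-3/29 + w))
1/(C(n, 976) + ((-3273966 - 3184738) - 2154726)) = 1/(29*(1/1370 + 976)/(-3 + 29*976) + ((-3273966 - 3184738) - 2154726)) = 1/(29*(1337121/1370)/(-3 + 28304) + (-6458704 - 2154726)) = 1/(29*(1337121/1370)/28301 - 8613430) = 1/(29*(1/28301)*(1337121/1370) - 8613430) = 1/(38776509/38772370 - 8613430) = 1/(-333963056152591/38772370) = -38772370/333963056152591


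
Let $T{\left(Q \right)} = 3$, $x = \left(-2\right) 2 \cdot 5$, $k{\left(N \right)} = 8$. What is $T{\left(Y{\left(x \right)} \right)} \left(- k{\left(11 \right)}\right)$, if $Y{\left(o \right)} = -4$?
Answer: $-24$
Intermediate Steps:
$x = -20$ ($x = \left(-4\right) 5 = -20$)
$T{\left(Y{\left(x \right)} \right)} \left(- k{\left(11 \right)}\right) = 3 \left(\left(-1\right) 8\right) = 3 \left(-8\right) = -24$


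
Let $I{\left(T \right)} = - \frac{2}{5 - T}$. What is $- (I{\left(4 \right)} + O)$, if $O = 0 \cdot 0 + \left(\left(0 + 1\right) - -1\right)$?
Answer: $0$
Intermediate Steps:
$O = 2$ ($O = 0 + \left(1 + 1\right) = 0 + 2 = 2$)
$- (I{\left(4 \right)} + O) = - (\frac{2}{-5 + 4} + 2) = - (\frac{2}{-1} + 2) = - (2 \left(-1\right) + 2) = - (-2 + 2) = \left(-1\right) 0 = 0$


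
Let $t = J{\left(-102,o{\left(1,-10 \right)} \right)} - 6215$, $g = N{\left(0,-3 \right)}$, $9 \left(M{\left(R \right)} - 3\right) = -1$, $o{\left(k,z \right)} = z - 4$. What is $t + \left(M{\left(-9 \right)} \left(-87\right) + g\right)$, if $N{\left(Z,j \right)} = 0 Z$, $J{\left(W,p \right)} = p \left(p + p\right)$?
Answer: $- \frac{18223}{3} \approx -6074.3$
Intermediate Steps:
$o{\left(k,z \right)} = -4 + z$
$J{\left(W,p \right)} = 2 p^{2}$ ($J{\left(W,p \right)} = p 2 p = 2 p^{2}$)
$M{\left(R \right)} = \frac{26}{9}$ ($M{\left(R \right)} = 3 + \frac{1}{9} \left(-1\right) = 3 - \frac{1}{9} = \frac{26}{9}$)
$N{\left(Z,j \right)} = 0$
$g = 0$
$t = -5823$ ($t = 2 \left(-4 - 10\right)^{2} - 6215 = 2 \left(-14\right)^{2} - 6215 = 2 \cdot 196 - 6215 = 392 - 6215 = -5823$)
$t + \left(M{\left(-9 \right)} \left(-87\right) + g\right) = -5823 + \left(\frac{26}{9} \left(-87\right) + 0\right) = -5823 + \left(- \frac{754}{3} + 0\right) = -5823 - \frac{754}{3} = - \frac{18223}{3}$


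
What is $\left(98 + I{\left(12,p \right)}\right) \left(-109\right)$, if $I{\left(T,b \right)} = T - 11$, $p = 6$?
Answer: $-10791$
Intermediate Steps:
$I{\left(T,b \right)} = -11 + T$
$\left(98 + I{\left(12,p \right)}\right) \left(-109\right) = \left(98 + \left(-11 + 12\right)\right) \left(-109\right) = \left(98 + 1\right) \left(-109\right) = 99 \left(-109\right) = -10791$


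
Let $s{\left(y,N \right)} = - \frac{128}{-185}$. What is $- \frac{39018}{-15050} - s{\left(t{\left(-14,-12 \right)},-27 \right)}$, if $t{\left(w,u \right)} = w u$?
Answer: $\frac{75599}{39775} \approx 1.9007$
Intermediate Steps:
$t{\left(w,u \right)} = u w$
$s{\left(y,N \right)} = \frac{128}{185}$ ($s{\left(y,N \right)} = \left(-128\right) \left(- \frac{1}{185}\right) = \frac{128}{185}$)
$- \frac{39018}{-15050} - s{\left(t{\left(-14,-12 \right)},-27 \right)} = - \frac{39018}{-15050} - \frac{128}{185} = \left(-39018\right) \left(- \frac{1}{15050}\right) - \frac{128}{185} = \frac{2787}{1075} - \frac{128}{185} = \frac{75599}{39775}$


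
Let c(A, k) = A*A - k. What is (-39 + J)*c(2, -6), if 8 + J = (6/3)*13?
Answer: -210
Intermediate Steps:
c(A, k) = A² - k
J = 18 (J = -8 + (6/3)*13 = -8 + (6*(⅓))*13 = -8 + 2*13 = -8 + 26 = 18)
(-39 + J)*c(2, -6) = (-39 + 18)*(2² - 1*(-6)) = -21*(4 + 6) = -21*10 = -210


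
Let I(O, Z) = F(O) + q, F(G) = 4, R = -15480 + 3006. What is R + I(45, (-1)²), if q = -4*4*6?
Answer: -12566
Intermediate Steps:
R = -12474
q = -96 (q = -16*6 = -96)
I(O, Z) = -92 (I(O, Z) = 4 - 96 = -92)
R + I(45, (-1)²) = -12474 - 92 = -12566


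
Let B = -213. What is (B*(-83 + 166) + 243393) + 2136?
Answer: 227850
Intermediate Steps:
(B*(-83 + 166) + 243393) + 2136 = (-213*(-83 + 166) + 243393) + 2136 = (-213*83 + 243393) + 2136 = (-17679 + 243393) + 2136 = 225714 + 2136 = 227850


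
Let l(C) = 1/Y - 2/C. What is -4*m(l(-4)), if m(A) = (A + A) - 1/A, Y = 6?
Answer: ⅔ ≈ 0.66667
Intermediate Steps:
l(C) = ⅙ - 2/C (l(C) = 1/6 - 2/C = 1*(⅙) - 2/C = ⅙ - 2/C)
m(A) = -1/A + 2*A (m(A) = 2*A - 1/A = -1/A + 2*A)
-4*m(l(-4)) = -4*(-1/((⅙)*(-12 - 4)/(-4)) + 2*((⅙)*(-12 - 4)/(-4))) = -4*(-1/((⅙)*(-¼)*(-16)) + 2*((⅙)*(-¼)*(-16))) = -4*(-1/⅔ + 2*(⅔)) = -4*(-1*3/2 + 4/3) = -4*(-3/2 + 4/3) = -4*(-⅙) = ⅔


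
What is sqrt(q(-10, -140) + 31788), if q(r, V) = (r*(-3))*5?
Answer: sqrt(31938) ≈ 178.71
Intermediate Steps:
q(r, V) = -15*r (q(r, V) = -3*r*5 = -15*r)
sqrt(q(-10, -140) + 31788) = sqrt(-15*(-10) + 31788) = sqrt(150 + 31788) = sqrt(31938)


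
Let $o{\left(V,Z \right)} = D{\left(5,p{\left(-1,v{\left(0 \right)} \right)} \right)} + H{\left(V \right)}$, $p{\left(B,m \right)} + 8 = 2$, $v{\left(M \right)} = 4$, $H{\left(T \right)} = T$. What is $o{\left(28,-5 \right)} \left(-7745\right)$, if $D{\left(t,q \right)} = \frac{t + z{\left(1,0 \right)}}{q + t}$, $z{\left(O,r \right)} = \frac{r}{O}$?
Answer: $-178135$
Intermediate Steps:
$p{\left(B,m \right)} = -6$ ($p{\left(B,m \right)} = -8 + 2 = -6$)
$D{\left(t,q \right)} = \frac{t}{q + t}$ ($D{\left(t,q \right)} = \frac{t + \frac{0}{1}}{q + t} = \frac{t + 0 \cdot 1}{q + t} = \frac{t + 0}{q + t} = \frac{t}{q + t}$)
$o{\left(V,Z \right)} = -5 + V$ ($o{\left(V,Z \right)} = \frac{5}{-6 + 5} + V = \frac{5}{-1} + V = 5 \left(-1\right) + V = -5 + V$)
$o{\left(28,-5 \right)} \left(-7745\right) = \left(-5 + 28\right) \left(-7745\right) = 23 \left(-7745\right) = -178135$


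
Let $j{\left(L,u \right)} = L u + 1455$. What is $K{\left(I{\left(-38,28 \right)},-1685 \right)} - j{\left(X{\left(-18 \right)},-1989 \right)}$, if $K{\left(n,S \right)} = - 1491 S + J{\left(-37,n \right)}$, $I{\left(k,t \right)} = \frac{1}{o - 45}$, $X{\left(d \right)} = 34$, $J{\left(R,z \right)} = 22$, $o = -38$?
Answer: $2578528$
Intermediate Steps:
$I{\left(k,t \right)} = - \frac{1}{83}$ ($I{\left(k,t \right)} = \frac{1}{-38 - 45} = \frac{1}{-83} = - \frac{1}{83}$)
$K{\left(n,S \right)} = 22 - 1491 S$ ($K{\left(n,S \right)} = - 1491 S + 22 = 22 - 1491 S$)
$j{\left(L,u \right)} = 1455 + L u$
$K{\left(I{\left(-38,28 \right)},-1685 \right)} - j{\left(X{\left(-18 \right)},-1989 \right)} = \left(22 - -2512335\right) - \left(1455 + 34 \left(-1989\right)\right) = \left(22 + 2512335\right) - \left(1455 - 67626\right) = 2512357 - -66171 = 2512357 + 66171 = 2578528$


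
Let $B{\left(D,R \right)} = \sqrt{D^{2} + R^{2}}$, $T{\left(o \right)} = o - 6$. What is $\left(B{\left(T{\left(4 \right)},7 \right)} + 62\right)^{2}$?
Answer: $\left(62 + \sqrt{53}\right)^{2} \approx 4799.7$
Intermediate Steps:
$T{\left(o \right)} = -6 + o$ ($T{\left(o \right)} = o - 6 = -6 + o$)
$\left(B{\left(T{\left(4 \right)},7 \right)} + 62\right)^{2} = \left(\sqrt{\left(-6 + 4\right)^{2} + 7^{2}} + 62\right)^{2} = \left(\sqrt{\left(-2\right)^{2} + 49} + 62\right)^{2} = \left(\sqrt{4 + 49} + 62\right)^{2} = \left(\sqrt{53} + 62\right)^{2} = \left(62 + \sqrt{53}\right)^{2}$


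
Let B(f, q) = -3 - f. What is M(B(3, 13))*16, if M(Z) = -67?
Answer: -1072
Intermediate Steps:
M(B(3, 13))*16 = -67*16 = -1072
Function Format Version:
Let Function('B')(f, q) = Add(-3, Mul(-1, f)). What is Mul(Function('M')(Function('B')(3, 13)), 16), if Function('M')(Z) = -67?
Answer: -1072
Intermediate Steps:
Mul(Function('M')(Function('B')(3, 13)), 16) = Mul(-67, 16) = -1072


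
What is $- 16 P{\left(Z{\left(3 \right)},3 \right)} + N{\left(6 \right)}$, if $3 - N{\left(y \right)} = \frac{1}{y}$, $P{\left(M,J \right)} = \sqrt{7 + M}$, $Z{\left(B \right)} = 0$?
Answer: $\frac{17}{6} - 16 \sqrt{7} \approx -39.499$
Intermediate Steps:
$N{\left(y \right)} = 3 - \frac{1}{y}$
$- 16 P{\left(Z{\left(3 \right)},3 \right)} + N{\left(6 \right)} = - 16 \sqrt{7 + 0} + \left(3 - \frac{1}{6}\right) = - 16 \sqrt{7} + \left(3 - \frac{1}{6}\right) = - 16 \sqrt{7} + \frac{17}{6} = \frac{17}{6} - 16 \sqrt{7}$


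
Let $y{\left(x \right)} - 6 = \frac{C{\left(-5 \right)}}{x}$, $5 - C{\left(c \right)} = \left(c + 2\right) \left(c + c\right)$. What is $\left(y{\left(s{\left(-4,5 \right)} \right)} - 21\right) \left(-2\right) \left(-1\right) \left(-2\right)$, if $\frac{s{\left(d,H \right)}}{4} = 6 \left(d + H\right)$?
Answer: $\frac{385}{6} \approx 64.167$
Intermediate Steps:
$C{\left(c \right)} = 5 - 2 c \left(2 + c\right)$ ($C{\left(c \right)} = 5 - \left(c + 2\right) \left(c + c\right) = 5 - \left(2 + c\right) 2 c = 5 - 2 c \left(2 + c\right)$)
$s{\left(d,H \right)} = 24 H + 24 d$ ($s{\left(d,H \right)} = 4 \cdot 6 \left(d + H\right) = 4 \cdot 6 \left(H + d\right) = 4 \left(6 H + 6 d\right) = 24 H + 24 d$)
$y{\left(x \right)} = 6 - \frac{25}{x}$ ($y{\left(x \right)} = 6 + \frac{5 - -20 - 2 \left(-5\right)^{2}}{x} = 6 + \frac{5 + 20 - 50}{x} = 6 - \frac{25}{x}$)
$\left(y{\left(s{\left(-4,5 \right)} \right)} - 21\right) \left(-2\right) \left(-1\right) \left(-2\right) = \left(\left(6 - \frac{25}{24 \cdot 5 + 24 \left(-4\right)}\right) - 21\right) \left(-2\right) \left(-1\right) \left(-2\right) = \left(\left(6 - \frac{25}{120 - 96}\right) - 21\right) 2 \left(-2\right) = \left(\left(6 - \frac{25}{24}\right) - 21\right) \left(-4\right) = \left(\frac{119}{24} - 21\right) \left(-4\right) = \left(- \frac{385}{24}\right) \left(-4\right) = \frac{385}{6}$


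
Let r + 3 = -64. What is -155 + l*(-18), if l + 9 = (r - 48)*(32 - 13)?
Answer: 39337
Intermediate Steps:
r = -67 (r = -3 - 64 = -67)
l = -2194 (l = -9 + (-67 - 48)*(32 - 13) = -9 - 115*19 = -9 - 2185 = -2194)
-155 + l*(-18) = -155 - 2194*(-18) = -155 + 39492 = 39337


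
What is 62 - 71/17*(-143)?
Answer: 11207/17 ≈ 659.24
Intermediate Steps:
62 - 71/17*(-143) = 62 + 10153/17 = 11207/17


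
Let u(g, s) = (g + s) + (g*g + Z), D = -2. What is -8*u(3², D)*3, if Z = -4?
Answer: -2016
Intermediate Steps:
u(g, s) = -4 + g + s + g² (u(g, s) = (g + s) + (g*g - 4) = (g + s) + (g² - 4) = (g + s) + (-4 + g²) = -4 + g + s + g²)
-8*u(3², D)*3 = -8*(-4 + 3² - 2 + (3²)²)*3 = -8*(-4 + 9 - 2 + 9²)*3 = -8*(-4 + 9 - 2 + 81)*3 = -8*84*3 = -672*3 = -2016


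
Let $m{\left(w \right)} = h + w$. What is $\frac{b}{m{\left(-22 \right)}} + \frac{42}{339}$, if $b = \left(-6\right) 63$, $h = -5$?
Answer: $\frac{1596}{113} \approx 14.124$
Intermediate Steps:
$b = -378$
$m{\left(w \right)} = -5 + w$
$\frac{b}{m{\left(-22 \right)}} + \frac{42}{339} = - \frac{378}{-5 - 22} + \frac{42}{339} = - \frac{378}{-27} + 42 \cdot \frac{1}{339} = \left(-378\right) \left(- \frac{1}{27}\right) + \frac{14}{113} = 14 + \frac{14}{113} = \frac{1596}{113}$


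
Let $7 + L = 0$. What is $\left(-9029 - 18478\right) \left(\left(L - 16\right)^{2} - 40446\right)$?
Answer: $1097996919$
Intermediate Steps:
$L = -7$ ($L = -7 + 0 = -7$)
$\left(-9029 - 18478\right) \left(\left(L - 16\right)^{2} - 40446\right) = \left(-9029 - 18478\right) \left(\left(-7 - 16\right)^{2} - 40446\right) = - 27507 \left(\left(-23\right)^{2} - 40446\right) = - 27507 \left(529 - 40446\right) = \left(-27507\right) \left(-39917\right) = 1097996919$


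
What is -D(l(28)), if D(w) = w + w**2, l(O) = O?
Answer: -812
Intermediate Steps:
-D(l(28)) = -28*(1 + 28) = -28*29 = -1*812 = -812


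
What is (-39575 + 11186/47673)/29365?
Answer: -1886647789/1399917645 ≈ -1.3477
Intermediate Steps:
(-39575 + 11186/47673)/29365 = (-39575 + 11186*(1/47673))*(1/29365) = (-39575 + 11186/47673)*(1/29365) = -1886647789/47673*1/29365 = -1886647789/1399917645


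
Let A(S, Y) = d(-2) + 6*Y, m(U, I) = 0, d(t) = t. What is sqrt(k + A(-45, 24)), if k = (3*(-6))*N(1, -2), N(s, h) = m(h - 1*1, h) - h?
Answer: sqrt(106) ≈ 10.296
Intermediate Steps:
A(S, Y) = -2 + 6*Y
N(s, h) = -h (N(s, h) = 0 - h = -h)
k = -36 (k = (3*(-6))*(-1*(-2)) = -18*2 = -36)
sqrt(k + A(-45, 24)) = sqrt(-36 + (-2 + 6*24)) = sqrt(-36 + (-2 + 144)) = sqrt(-36 + 142) = sqrt(106)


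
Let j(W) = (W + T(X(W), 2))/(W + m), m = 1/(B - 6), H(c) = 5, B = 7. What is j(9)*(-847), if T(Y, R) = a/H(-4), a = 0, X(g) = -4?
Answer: -7623/10 ≈ -762.30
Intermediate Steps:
m = 1 (m = 1/(7 - 6) = 1/1 = 1)
T(Y, R) = 0 (T(Y, R) = 0/5 = 0*(⅕) = 0)
j(W) = W/(1 + W) (j(W) = (W + 0)/(W + 1) = W/(1 + W))
j(9)*(-847) = (9/(1 + 9))*(-847) = (9/10)*(-847) = -7623/10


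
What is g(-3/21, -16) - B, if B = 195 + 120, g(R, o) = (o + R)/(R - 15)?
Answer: -33277/106 ≈ -313.93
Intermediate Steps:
g(R, o) = (R + o)/(-15 + R)
B = 315
g(-3/21, -16) - B = (-3/21 - 16)/(-15 - 3/21) - 1*315 = (-3*1/21 - 16)/(-15 - 3*1/21) - 315 = (-⅐ - 16)/(-15 - ⅐) - 315 = -113/7/(-106/7) - 315 = -7/106*(-113/7) - 315 = 113/106 - 315 = -33277/106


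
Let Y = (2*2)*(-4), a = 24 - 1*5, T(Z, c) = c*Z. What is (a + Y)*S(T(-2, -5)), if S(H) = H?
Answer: 30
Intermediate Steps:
T(Z, c) = Z*c
a = 19 (a = 24 - 5 = 19)
Y = -16 (Y = 4*(-4) = -16)
(a + Y)*S(T(-2, -5)) = (19 - 16)*(-2*(-5)) = 3*10 = 30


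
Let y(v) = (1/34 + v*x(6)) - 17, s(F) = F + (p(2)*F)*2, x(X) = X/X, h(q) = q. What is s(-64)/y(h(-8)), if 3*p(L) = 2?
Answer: 15232/2547 ≈ 5.9804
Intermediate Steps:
p(L) = ⅔ (p(L) = (⅓)*2 = ⅔)
x(X) = 1
s(F) = 7*F/3 (s(F) = F + (2*F/3)*2 = F + 4*F/3 = 7*F/3)
y(v) = -577/34 + v (y(v) = (1/34 + v*1) - 17 = (1/34 + v) - 17 = -577/34 + v)
s(-64)/y(h(-8)) = ((7/3)*(-64))/(-577/34 - 8) = -448/(3*(-849/34)) = -448/3*(-34/849) = 15232/2547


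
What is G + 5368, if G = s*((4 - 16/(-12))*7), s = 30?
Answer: 6488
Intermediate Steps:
G = 1120 (G = 30*((4 - 16/(-12))*7) = 30*((4 - 16*(-1/12))*7) = 30*((4 + 4/3)*7) = 30*((16/3)*7) = 30*(112/3) = 1120)
G + 5368 = 1120 + 5368 = 6488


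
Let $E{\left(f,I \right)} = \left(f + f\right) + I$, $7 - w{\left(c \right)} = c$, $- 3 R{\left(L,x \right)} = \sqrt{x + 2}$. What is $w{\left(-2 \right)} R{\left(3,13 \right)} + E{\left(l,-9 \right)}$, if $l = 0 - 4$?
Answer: $-17 - 3 \sqrt{15} \approx -28.619$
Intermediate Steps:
$R{\left(L,x \right)} = - \frac{\sqrt{2 + x}}{3}$ ($R{\left(L,x \right)} = - \frac{\sqrt{x + 2}}{3} = - \frac{\sqrt{2 + x}}{3}$)
$l = -4$
$w{\left(c \right)} = 7 - c$
$E{\left(f,I \right)} = I + 2 f$ ($E{\left(f,I \right)} = 2 f + I = I + 2 f$)
$w{\left(-2 \right)} R{\left(3,13 \right)} + E{\left(l,-9 \right)} = \left(7 - -2\right) \left(- \frac{\sqrt{2 + 13}}{3}\right) + \left(-9 + 2 \left(-4\right)\right) = \left(7 + 2\right) \left(- \frac{\sqrt{15}}{3}\right) - 17 = 9 \left(- \frac{\sqrt{15}}{3}\right) - 17 = - 3 \sqrt{15} - 17 = -17 - 3 \sqrt{15}$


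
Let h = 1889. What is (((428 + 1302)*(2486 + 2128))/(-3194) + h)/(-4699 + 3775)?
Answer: 974377/1475628 ≈ 0.66031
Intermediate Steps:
(((428 + 1302)*(2486 + 2128))/(-3194) + h)/(-4699 + 3775) = (((428 + 1302)*(2486 + 2128))/(-3194) + 1889)/(-4699 + 3775) = ((1730*4614)*(-1/3194) + 1889)/(-924) = (7982220*(-1/3194) + 1889)*(-1/924) = (-3991110/1597 + 1889)*(-1/924) = -974377/1597*(-1/924) = 974377/1475628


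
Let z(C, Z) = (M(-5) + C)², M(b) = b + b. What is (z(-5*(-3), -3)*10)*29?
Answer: 7250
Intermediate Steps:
M(b) = 2*b
z(C, Z) = (-10 + C)² (z(C, Z) = (2*(-5) + C)² = (-10 + C)²)
(z(-5*(-3), -3)*10)*29 = ((-10 - 5*(-3))²*10)*29 = ((-10 + 15)²*10)*29 = (5²*10)*29 = (25*10)*29 = 250*29 = 7250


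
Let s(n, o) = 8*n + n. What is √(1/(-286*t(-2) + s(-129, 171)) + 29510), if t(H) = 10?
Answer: √477130689889/4021 ≈ 171.78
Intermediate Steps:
s(n, o) = 9*n
√(1/(-286*t(-2) + s(-129, 171)) + 29510) = √(1/(-286*10 + 9*(-129)) + 29510) = √(1/(-2860 - 1161) + 29510) = √(1/(-4021) + 29510) = √(-1/4021 + 29510) = √(118659709/4021) = √477130689889/4021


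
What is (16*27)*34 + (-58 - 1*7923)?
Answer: 6707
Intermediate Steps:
(16*27)*34 + (-58 - 1*7923) = 432*34 + (-58 - 7923) = 14688 - 7981 = 6707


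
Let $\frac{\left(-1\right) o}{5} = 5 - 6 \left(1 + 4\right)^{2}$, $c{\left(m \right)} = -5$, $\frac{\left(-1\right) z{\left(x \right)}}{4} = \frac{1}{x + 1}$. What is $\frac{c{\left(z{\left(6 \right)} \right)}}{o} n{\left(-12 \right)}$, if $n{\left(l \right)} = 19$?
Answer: $- \frac{19}{145} \approx -0.13103$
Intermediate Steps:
$z{\left(x \right)} = - \frac{4}{1 + x}$ ($z{\left(x \right)} = - \frac{4}{x + 1} = - \frac{4}{1 + x}$)
$o = 725$ ($o = - 5 \left(5 - 6 \left(1 + 4\right)^{2}\right) = - 5 \left(5 - 6 \cdot 5^{2}\right) = - 5 \left(5 - 150\right) = \left(-5\right) \left(-145\right) = 725$)
$\frac{c{\left(z{\left(6 \right)} \right)}}{o} n{\left(-12 \right)} = - \frac{5}{725} \cdot 19 = \left(-5\right) \frac{1}{725} \cdot 19 = \left(- \frac{1}{145}\right) 19 = - \frac{19}{145}$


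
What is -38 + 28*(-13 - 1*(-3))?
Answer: -318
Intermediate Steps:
-38 + 28*(-13 - 1*(-3)) = -38 + 28*(-13 + 3) = -38 + 28*(-10) = -38 - 280 = -318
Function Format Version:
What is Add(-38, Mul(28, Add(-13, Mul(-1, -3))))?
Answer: -318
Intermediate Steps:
Add(-38, Mul(28, Add(-13, Mul(-1, -3)))) = Add(-38, Mul(28, Add(-13, 3))) = Add(-38, Mul(28, -10)) = Add(-38, -280) = -318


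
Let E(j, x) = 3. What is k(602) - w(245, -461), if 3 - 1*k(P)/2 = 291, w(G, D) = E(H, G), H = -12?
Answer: -579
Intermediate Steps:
w(G, D) = 3
k(P) = -576 (k(P) = 6 - 2*291 = 6 - 582 = -576)
k(602) - w(245, -461) = -576 - 1*3 = -576 - 3 = -579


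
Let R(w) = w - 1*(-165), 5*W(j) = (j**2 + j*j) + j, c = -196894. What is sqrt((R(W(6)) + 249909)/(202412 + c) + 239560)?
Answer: 68*sqrt(9861024670)/13795 ≈ 489.50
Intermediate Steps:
W(j) = j/5 + 2*j**2/5 (W(j) = ((j**2 + j*j) + j)/5 = ((j**2 + j**2) + j)/5 = (2*j**2 + j)/5 = (j + 2*j**2)/5 = j/5 + 2*j**2/5)
R(w) = 165 + w (R(w) = w + 165 = 165 + w)
sqrt((R(W(6)) + 249909)/(202412 + c) + 239560) = sqrt(((165 + (1/5)*6*(1 + 2*6)) + 249909)/(202412 - 196894) + 239560) = sqrt(((165 + (1/5)*6*(1 + 12)) + 249909)/5518 + 239560) = sqrt(((165 + (1/5)*6*13) + 249909)*(1/5518) + 239560) = sqrt(((165 + 78/5) + 249909)*(1/5518) + 239560) = sqrt((903/5 + 249909)*(1/5518) + 239560) = sqrt((1250448/5)*(1/5518) + 239560) = sqrt(625224/13795 + 239560) = sqrt(3305355424/13795) = 68*sqrt(9861024670)/13795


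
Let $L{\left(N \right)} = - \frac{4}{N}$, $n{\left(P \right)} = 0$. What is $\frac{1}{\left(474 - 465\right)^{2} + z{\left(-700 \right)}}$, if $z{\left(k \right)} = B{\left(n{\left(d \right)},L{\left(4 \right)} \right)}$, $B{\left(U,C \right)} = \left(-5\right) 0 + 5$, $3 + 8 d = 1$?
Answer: $\frac{1}{86} \approx 0.011628$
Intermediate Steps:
$d = - \frac{1}{4}$ ($d = - \frac{3}{8} + \frac{1}{8} \cdot 1 = - \frac{3}{8} + \frac{1}{8} = - \frac{1}{4} \approx -0.25$)
$B{\left(U,C \right)} = 5$ ($B{\left(U,C \right)} = 0 + 5 = 5$)
$z{\left(k \right)} = 5$
$\frac{1}{\left(474 - 465\right)^{2} + z{\left(-700 \right)}} = \frac{1}{\left(474 - 465\right)^{2} + 5} = \frac{1}{9^{2} + 5} = \frac{1}{81 + 5} = \frac{1}{86}$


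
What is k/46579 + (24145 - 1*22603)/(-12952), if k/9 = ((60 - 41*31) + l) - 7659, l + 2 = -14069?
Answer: -1373005653/301645604 ≈ -4.5517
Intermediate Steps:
l = -14071 (l = -2 - 14069 = -14071)
k = -206469 (k = 9*(((60 - 41*31) - 14071) - 7659) = 9*(((60 - 1271) - 14071) - 7659) = 9*((-1211 - 14071) - 7659) = 9*(-15282 - 7659) = 9*(-22941) = -206469)
k/46579 + (24145 - 1*22603)/(-12952) = -206469/46579 + (24145 - 1*22603)/(-12952) = -206469*1/46579 + (24145 - 22603)*(-1/12952) = -206469/46579 + 1542*(-1/12952) = -206469/46579 - 771/6476 = -1373005653/301645604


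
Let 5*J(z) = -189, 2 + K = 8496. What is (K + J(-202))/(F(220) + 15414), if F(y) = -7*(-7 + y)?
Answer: 42281/69615 ≈ 0.60736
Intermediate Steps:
K = 8494 (K = -2 + 8496 = 8494)
J(z) = -189/5 (J(z) = (⅕)*(-189) = -189/5)
F(y) = 49 - 7*y
(K + J(-202))/(F(220) + 15414) = (8494 - 189/5)/((49 - 7*220) + 15414) = 42281/(5*((49 - 1540) + 15414)) = 42281/(5*(-1491 + 15414)) = (42281/5)/13923 = (42281/5)*(1/13923) = 42281/69615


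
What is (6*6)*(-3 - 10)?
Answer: -468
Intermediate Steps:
(6*6)*(-3 - 10) = 36*(-13) = -468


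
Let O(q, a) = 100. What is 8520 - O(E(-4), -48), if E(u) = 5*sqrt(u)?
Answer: 8420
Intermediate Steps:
8520 - O(E(-4), -48) = 8520 - 1*100 = 8520 - 100 = 8420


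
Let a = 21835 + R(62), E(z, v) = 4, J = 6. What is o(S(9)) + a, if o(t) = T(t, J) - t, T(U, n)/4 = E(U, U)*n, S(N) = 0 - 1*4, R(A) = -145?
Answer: 21790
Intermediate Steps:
S(N) = -4 (S(N) = 0 - 4 = -4)
T(U, n) = 16*n (T(U, n) = 4*(4*n) = 16*n)
a = 21690 (a = 21835 - 145 = 21690)
o(t) = 96 - t (o(t) = 16*6 - t = 96 - t)
o(S(9)) + a = (96 - 1*(-4)) + 21690 = (96 + 4) + 21690 = 100 + 21690 = 21790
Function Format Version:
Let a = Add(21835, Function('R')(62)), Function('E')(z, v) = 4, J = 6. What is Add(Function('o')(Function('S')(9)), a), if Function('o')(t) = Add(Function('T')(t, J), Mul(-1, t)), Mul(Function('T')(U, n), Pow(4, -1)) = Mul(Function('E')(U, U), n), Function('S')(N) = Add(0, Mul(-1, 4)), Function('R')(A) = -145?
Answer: 21790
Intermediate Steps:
Function('S')(N) = -4 (Function('S')(N) = Add(0, -4) = -4)
Function('T')(U, n) = Mul(16, n) (Function('T')(U, n) = Mul(4, Mul(4, n)) = Mul(16, n))
a = 21690 (a = Add(21835, -145) = 21690)
Function('o')(t) = Add(96, Mul(-1, t)) (Function('o')(t) = Add(Mul(16, 6), Mul(-1, t)) = Add(96, Mul(-1, t)))
Add(Function('o')(Function('S')(9)), a) = Add(Add(96, Mul(-1, -4)), 21690) = Add(Add(96, 4), 21690) = Add(100, 21690) = 21790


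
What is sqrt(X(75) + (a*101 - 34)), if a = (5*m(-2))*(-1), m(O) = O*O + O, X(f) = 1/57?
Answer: I*sqrt(3391899)/57 ≈ 32.311*I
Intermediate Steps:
X(f) = 1/57
m(O) = O + O**2 (m(O) = O**2 + O = O + O**2)
a = -10 (a = (5*(-2*(1 - 2)))*(-1) = (5*(-2*(-1)))*(-1) = (5*2)*(-1) = 10*(-1) = -10)
sqrt(X(75) + (a*101 - 34)) = sqrt(1/57 + (-10*101 - 34)) = sqrt(1/57 + (-1010 - 34)) = sqrt(1/57 - 1044) = sqrt(-59507/57) = I*sqrt(3391899)/57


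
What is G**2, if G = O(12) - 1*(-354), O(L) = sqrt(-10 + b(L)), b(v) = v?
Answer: (354 + sqrt(2))**2 ≈ 1.2632e+5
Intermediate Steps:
O(L) = sqrt(-10 + L)
G = 354 + sqrt(2) (G = sqrt(-10 + 12) - 1*(-354) = sqrt(2) + 354 = 354 + sqrt(2) ≈ 355.41)
G**2 = (354 + sqrt(2))**2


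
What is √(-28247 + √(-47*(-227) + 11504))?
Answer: √(-28247 + √22173) ≈ 167.62*I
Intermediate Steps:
√(-28247 + √(-47*(-227) + 11504)) = √(-28247 + √(10669 + 11504)) = √(-28247 + √22173)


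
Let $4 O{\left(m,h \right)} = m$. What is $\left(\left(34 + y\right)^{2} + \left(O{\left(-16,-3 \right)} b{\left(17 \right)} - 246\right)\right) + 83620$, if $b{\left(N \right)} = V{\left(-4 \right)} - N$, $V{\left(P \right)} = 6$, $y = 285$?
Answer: $185179$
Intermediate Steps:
$O{\left(m,h \right)} = \frac{m}{4}$
$b{\left(N \right)} = 6 - N$
$\left(\left(34 + y\right)^{2} + \left(O{\left(-16,-3 \right)} b{\left(17 \right)} - 246\right)\right) + 83620 = \left(\left(34 + 285\right)^{2} - \left(246 - \frac{1}{4} \left(-16\right) \left(6 - 17\right)\right)\right) + 83620 = \left(319^{2} - \left(246 + 4 \left(6 - 17\right)\right)\right) + 83620 = \left(101761 - 202\right) + 83620 = 101559 + 83620 = 185179$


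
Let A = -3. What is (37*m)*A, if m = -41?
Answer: 4551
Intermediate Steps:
(37*m)*A = (37*(-41))*(-3) = -1517*(-3) = 4551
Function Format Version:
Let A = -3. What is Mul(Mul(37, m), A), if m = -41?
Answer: 4551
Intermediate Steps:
Mul(Mul(37, m), A) = Mul(Mul(37, -41), -3) = Mul(-1517, -3) = 4551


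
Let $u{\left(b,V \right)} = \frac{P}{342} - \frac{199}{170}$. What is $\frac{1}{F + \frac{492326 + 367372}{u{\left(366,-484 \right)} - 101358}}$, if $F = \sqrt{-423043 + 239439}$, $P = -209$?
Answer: $- \frac{25497902585335005}{552174663165653549228} - \frac{6012487733694289 i \sqrt{45901}}{552174663165653549228} \approx -4.6177 \cdot 10^{-5} - 0.0023329 i$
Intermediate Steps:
$u{\left(b,V \right)} = - \frac{1363}{765}$ ($u{\left(b,V \right)} = - \frac{209}{342} - \frac{199}{170} = \left(-209\right) \frac{1}{342} - \frac{199}{170} = - \frac{11}{18} - \frac{199}{170} = - \frac{1363}{765}$)
$F = 2 i \sqrt{45901}$ ($F = \sqrt{-183604} = 2 i \sqrt{45901} \approx 428.49 i$)
$\frac{1}{F + \frac{492326 + 367372}{u{\left(366,-484 \right)} - 101358}} = \frac{1}{2 i \sqrt{45901} + \frac{492326 + 367372}{- \frac{1363}{765} - 101358}} = \frac{1}{2 i \sqrt{45901} + \frac{859698}{- \frac{77540233}{765}}} = \frac{1}{2 i \sqrt{45901} + 859698 \left(- \frac{765}{77540233}\right)} = \frac{1}{2 i \sqrt{45901} - \frac{657668970}{77540233}} = \frac{1}{- \frac{657668970}{77540233} + 2 i \sqrt{45901}}$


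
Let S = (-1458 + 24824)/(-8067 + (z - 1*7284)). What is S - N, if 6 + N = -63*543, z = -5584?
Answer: 716267659/20935 ≈ 34214.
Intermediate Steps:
N = -34215 (N = -6 - 63*543 = -6 - 34209 = -34215)
S = -23366/20935 (S = (-1458 + 24824)/(-8067 + (-5584 - 1*7284)) = 23366/(-8067 + (-5584 - 7284)) = 23366/(-8067 - 12868) = 23366/(-20935) = 23366*(-1/20935) = -23366/20935 ≈ -1.1161)
S - N = -23366/20935 - 1*(-34215) = -23366/20935 + 34215 = 716267659/20935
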